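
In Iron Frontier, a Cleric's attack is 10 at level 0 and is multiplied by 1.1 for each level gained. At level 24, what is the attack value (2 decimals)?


value = base * growth^level
= 10 * 1.1^24
= 10 * 9.849733
= 98.50

98.50 attack


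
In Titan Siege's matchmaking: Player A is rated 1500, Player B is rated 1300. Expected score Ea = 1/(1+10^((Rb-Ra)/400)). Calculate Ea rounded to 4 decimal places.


Elo expected score: Ea = 1/(1 + 10^((Rb-Ra)/400))
Rb - Ra = 1300 - 1500 = -200
(Rb-Ra)/400 = -200/400 = -0.5
10^-0.5 = 0.316228
Ea = 1/(1 + 0.316228) = 1/1.316228 = 0.7597

0.7597


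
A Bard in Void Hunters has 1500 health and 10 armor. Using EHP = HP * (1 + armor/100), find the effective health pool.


EHP = 1500 * (1 + 10/100)
= 1500 * (1 + 0.1)
= 1500 * 1.1
= 1650.0

1650.0 EHP


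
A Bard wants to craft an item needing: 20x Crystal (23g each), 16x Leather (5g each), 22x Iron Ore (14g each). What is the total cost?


Cost breakdown:
  Crystal: 20 * 23 = 460
  Leather: 16 * 5 = 80
  Iron Ore: 22 * 14 = 308
Total = 460 + 80 + 308 = 848

848 gold


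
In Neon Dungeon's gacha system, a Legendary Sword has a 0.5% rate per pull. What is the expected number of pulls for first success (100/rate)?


Expected pulls for a geometric distribution = 1/p = 100 / rate%
= 100 / 0.5
= 200.0

200.0 pulls


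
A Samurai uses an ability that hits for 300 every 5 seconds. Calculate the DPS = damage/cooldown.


DPS = damage / cooldown
= 300 / 5
= 60.00

60.00 DPS


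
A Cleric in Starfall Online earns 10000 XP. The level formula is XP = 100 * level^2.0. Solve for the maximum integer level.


XP = 100 * level^2.0, so level = (XP / 100)^(1/2.0)
= (10000 / 100)^(1/2.0)
= 100.0^0.5
= 10.0
Floor: level = 10

level 10


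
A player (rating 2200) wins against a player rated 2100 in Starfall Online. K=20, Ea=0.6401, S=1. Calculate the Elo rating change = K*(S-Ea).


Elo update: delta = K * (S - Ea), where S = 1 (wins)
S - Ea = 1 - 0.6401 = 0.3599
Rating change = 20 * 0.3599
= 7.20

7.20 rating points


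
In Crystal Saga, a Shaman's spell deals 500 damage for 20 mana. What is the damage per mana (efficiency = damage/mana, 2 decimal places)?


Efficiency = damage / mana
= 500 / 20
= 25.00

25.00 dmg/mana


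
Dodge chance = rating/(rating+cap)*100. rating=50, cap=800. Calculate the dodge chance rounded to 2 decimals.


dodge% = 50 / (50 + 800) * 100
= 50 / 850 * 100
= 0.058824 * 100
= 5.88%

5.88%


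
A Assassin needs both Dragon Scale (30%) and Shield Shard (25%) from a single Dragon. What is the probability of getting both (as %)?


For independent events, P(both) = P(A) * P(B)
= 30% * 25%
= 750 / 100 %
= 7.5%

7.5%


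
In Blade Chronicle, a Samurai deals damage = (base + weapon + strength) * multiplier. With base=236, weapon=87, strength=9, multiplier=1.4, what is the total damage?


Sum base + weapon + str = 236 + 87 + 9 = 332
Multiply by 1.4:
332 * 1.4 = 464.8

464.8 damage


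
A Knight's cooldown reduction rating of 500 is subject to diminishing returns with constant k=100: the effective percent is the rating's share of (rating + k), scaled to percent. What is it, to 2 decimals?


effective% = rating / (rating + k) * 100
= 500 / (500 + 100) * 100
= 500 / 600 * 100
= 0.833333 * 100
= 83.33%

83.33%


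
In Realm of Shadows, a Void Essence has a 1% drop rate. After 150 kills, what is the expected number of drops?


Expected drops = kills * (drop_rate / 100)
= 150 * (1 / 100)
= 150 * 0.01
= 1.5

1.5 drops


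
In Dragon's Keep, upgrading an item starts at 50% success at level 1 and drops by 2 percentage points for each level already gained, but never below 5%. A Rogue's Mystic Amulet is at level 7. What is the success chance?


raw_rate = 50 - 2 * (7 - 1)
= 50 - 2 * 6
= 50 - 12
= 38
Apply floor: max(38, 5) = 38%

38%


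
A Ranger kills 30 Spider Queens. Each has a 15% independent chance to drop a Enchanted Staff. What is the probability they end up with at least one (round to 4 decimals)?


P(at least one) = 1 - P(none) = 1 - (1-p)^n
p = 15/100 = 0.15
1 - p = 0.85
(1 - p)^30 = 0.85^30 = 0.007631
P(at least one) = 1 - 0.007631 = 0.9924

0.9924


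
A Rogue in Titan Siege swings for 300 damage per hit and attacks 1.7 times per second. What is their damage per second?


DPS = damage * attack_speed
= 300 * 1.7
= 510.0

510.0 DPS


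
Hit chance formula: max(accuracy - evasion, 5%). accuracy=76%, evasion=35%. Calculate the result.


accuracy - evasion = 76 - 35 = 41
Apply floor: max(41, 5) = 41
Hit chance = 41%

41%


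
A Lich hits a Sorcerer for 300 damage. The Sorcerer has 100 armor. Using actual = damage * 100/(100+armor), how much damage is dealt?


actual = 300 * 100 / (100 + 100)
= 300 * 100 / 200
= 30000 / 200
= 150.00

150.00 damage


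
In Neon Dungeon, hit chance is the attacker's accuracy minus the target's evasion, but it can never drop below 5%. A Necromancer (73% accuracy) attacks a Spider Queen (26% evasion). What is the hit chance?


accuracy - evasion = 73 - 26 = 47
Apply floor: max(47, 5) = 47
Hit chance = 47%

47%


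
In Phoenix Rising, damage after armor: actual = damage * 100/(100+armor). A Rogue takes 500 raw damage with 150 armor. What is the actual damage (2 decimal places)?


actual = 500 * 100 / (100 + 150)
= 500 * 100 / 250
= 50000 / 250
= 200.00

200.00 damage


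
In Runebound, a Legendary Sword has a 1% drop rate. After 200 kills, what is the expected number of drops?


Expected drops = kills * (drop_rate / 100)
= 200 * (1 / 100)
= 200 * 0.01
= 2.0

2.0 drops


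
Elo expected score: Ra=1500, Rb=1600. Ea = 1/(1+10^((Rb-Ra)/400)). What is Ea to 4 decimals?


Elo expected score: Ea = 1/(1 + 10^((Rb-Ra)/400))
Rb - Ra = 1600 - 1500 = 100
(Rb-Ra)/400 = 100/400 = 0.25
10^0.25 = 1.778279
Ea = 1/(1 + 1.778279) = 1/2.778279 = 0.3599

0.3599


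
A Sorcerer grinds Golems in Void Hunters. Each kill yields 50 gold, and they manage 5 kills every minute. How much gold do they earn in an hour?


Gold per minute = 50 * 5 = 250
Gold per hour = 250 * 60 = 15000

15000 gold/hour


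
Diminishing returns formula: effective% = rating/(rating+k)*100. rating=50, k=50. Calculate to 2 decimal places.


effective% = rating / (rating + k) * 100
= 50 / (50 + 50) * 100
= 50 / 100 * 100
= 0.5 * 100
= 50.00%

50.00%


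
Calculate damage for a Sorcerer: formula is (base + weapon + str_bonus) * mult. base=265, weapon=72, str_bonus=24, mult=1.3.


Sum base + weapon + str = 265 + 72 + 24 = 361
Multiply by 1.3:
361 * 1.3 = 469.3

469.3 damage


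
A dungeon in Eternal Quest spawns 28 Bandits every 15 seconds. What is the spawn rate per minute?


Spawns per minute = count * (60 / interval)
= 28 * (60 / 15)
= 28 * 4.0
= 112.0

112.0 per minute


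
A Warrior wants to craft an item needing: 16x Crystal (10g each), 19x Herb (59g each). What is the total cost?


Cost breakdown:
  Crystal: 16 * 10 = 160
  Herb: 19 * 59 = 1121
Total = 160 + 1121 = 1281

1281 gold


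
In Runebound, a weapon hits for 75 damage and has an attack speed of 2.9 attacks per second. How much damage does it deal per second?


DPS = damage * attack_speed
= 75 * 2.9
= 217.5

217.5 DPS


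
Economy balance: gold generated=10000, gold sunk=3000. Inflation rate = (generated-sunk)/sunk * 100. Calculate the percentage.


Net gold = 10000 - 3000 = 7000
Inflation rate = net / sunk * 100 = 7000 / 3000 * 100
= 2.333333 * 100
= 233.33%

233.33%


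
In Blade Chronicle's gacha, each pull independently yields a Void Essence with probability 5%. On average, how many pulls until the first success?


Expected pulls for a geometric distribution = 1/p = 100 / rate%
= 100 / 5
= 20.0

20.0 pulls


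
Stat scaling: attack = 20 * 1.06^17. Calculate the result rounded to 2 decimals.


value = base * growth^level
= 20 * 1.06^17
= 20 * 2.692773
= 53.86

53.86 attack


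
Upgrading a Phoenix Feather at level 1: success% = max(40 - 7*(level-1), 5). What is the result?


raw_rate = 40 - 7 * (1 - 1)
= 40 - 7 * 0
= 40 - 0
= 40
Apply floor: max(40, 5) = 40%

40%


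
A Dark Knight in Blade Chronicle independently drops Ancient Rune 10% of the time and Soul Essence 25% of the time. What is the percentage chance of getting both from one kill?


For independent events, P(both) = P(A) * P(B)
= 10% * 25%
= 250 / 100 %
= 2.5%

2.5%


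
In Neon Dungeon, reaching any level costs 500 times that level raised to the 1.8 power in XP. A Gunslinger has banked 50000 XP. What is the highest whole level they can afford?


XP = 500 * level^1.8, so level = (XP / 500)^(1/1.8)
= (50000 / 500)^(1/1.8)
= 100.0^0.5556
= 12.9155
Floor: level = 12

level 12


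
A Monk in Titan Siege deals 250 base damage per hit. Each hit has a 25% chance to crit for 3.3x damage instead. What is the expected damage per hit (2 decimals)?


E[dmg] = base * (1 + crit_chance * (crit_mult - 1))
cc as decimal = 25/100 = 0.25
cm - 1 = 3.3 - 1 = 2.3
Bonus factor = 0.25 * 2.3 = 0.575
Total multiplier = 1 + 0.575 = 1.575
Expected damage = 250 * 1.575 = 393.75

393.75 damage


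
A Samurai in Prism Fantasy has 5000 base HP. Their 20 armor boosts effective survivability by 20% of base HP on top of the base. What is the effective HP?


EHP = 5000 * (1 + 20/100)
= 5000 * (1 + 0.2)
= 5000 * 1.2
= 6000.0

6000.0 EHP


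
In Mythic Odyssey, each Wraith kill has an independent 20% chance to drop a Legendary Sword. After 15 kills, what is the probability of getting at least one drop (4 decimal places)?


P(at least one) = 1 - P(none) = 1 - (1-p)^n
p = 20/100 = 0.2
1 - p = 0.8
(1 - p)^15 = 0.8^15 = 0.035184
P(at least one) = 1 - 0.035184 = 0.9648

0.9648


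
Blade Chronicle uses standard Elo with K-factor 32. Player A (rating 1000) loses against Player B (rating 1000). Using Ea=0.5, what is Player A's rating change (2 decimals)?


Elo update: delta = K * (S - Ea), where S = 0 (loses)
S - Ea = 0 - 0.5 = -0.5
Rating change = 32 * -0.5
= -16.00

-16.00 rating points


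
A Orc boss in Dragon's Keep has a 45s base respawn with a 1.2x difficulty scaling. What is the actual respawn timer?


Respawn time = base * multiplier
= 45 * 1.2
= 54.0 seconds

54.0 seconds


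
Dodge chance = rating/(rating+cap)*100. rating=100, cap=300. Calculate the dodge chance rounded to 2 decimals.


dodge% = 100 / (100 + 300) * 100
= 100 / 400 * 100
= 0.25 * 100
= 25.00%

25.00%


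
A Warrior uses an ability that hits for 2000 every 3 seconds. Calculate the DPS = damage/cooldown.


DPS = damage / cooldown
= 2000 / 3
= 666.67

666.67 DPS


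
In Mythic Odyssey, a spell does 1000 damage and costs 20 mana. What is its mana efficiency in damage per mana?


Efficiency = damage / mana
= 1000 / 20
= 50.00

50.00 dmg/mana


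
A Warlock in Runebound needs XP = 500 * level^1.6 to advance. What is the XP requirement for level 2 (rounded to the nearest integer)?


XP = 500 * level^1.6
Substitute level = 2:
XP = 500 * 2^1.6
= 500 * 3.0314
= 1516

1516 XP


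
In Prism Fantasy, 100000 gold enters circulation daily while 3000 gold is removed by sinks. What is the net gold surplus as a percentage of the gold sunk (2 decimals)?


Net gold = 100000 - 3000 = 97000
Inflation rate = net / sunk * 100 = 97000 / 3000 * 100
= 32.333333 * 100
= 3233.33%

3233.33%


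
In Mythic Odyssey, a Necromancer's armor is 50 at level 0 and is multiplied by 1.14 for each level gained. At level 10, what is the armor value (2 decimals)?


value = base * growth^level
= 50 * 1.14^10
= 50 * 3.707221
= 185.36

185.36 armor


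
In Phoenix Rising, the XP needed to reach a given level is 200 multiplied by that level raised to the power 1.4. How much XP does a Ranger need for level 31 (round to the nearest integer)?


XP = 200 * level^1.4
Substitute level = 31:
XP = 200 * 31^1.4
= 200 * 122.4352
= 24487

24487 XP


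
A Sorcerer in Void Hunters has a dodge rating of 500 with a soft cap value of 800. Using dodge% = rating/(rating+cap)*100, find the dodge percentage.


dodge% = 500 / (500 + 800) * 100
= 500 / 1300 * 100
= 0.384615 * 100
= 38.46%

38.46%


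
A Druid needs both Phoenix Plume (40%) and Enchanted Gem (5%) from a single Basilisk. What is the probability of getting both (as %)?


For independent events, P(both) = P(A) * P(B)
= 40% * 5%
= 200 / 100 %
= 2.0%

2.0%


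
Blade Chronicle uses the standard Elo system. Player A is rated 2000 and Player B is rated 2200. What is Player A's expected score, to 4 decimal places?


Elo expected score: Ea = 1/(1 + 10^((Rb-Ra)/400))
Rb - Ra = 2200 - 2000 = 200
(Rb-Ra)/400 = 200/400 = 0.5
10^0.5 = 3.162278
Ea = 1/(1 + 3.162278) = 1/4.162278 = 0.2403

0.2403


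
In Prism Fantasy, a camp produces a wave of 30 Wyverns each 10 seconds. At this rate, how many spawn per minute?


Spawns per minute = count * (60 / interval)
= 30 * (60 / 10)
= 30 * 6.0
= 180.0

180.0 per minute


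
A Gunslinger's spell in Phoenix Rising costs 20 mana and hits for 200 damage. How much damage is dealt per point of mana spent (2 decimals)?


Efficiency = damage / mana
= 200 / 20
= 10.00

10.00 dmg/mana


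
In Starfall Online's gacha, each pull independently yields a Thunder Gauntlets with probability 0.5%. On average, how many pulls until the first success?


Expected pulls for a geometric distribution = 1/p = 100 / rate%
= 100 / 0.5
= 200.0

200.0 pulls


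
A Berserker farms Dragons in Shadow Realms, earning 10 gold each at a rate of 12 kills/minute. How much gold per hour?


Gold per minute = 10 * 12 = 120
Gold per hour = 120 * 60 = 7200

7200 gold/hour


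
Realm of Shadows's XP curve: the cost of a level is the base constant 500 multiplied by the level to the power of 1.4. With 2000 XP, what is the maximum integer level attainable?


XP = 500 * level^1.4, so level = (XP / 500)^(1/1.4)
= (2000 / 500)^(1/1.4)
= 4.0^0.7143
= 2.6918
Floor: level = 2

level 2


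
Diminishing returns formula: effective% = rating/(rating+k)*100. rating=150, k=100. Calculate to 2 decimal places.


effective% = rating / (rating + k) * 100
= 150 / (150 + 100) * 100
= 150 / 250 * 100
= 0.6 * 100
= 60.00%

60.00%


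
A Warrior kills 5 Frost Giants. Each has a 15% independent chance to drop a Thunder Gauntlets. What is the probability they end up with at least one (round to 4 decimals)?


P(at least one) = 1 - P(none) = 1 - (1-p)^n
p = 15/100 = 0.15
1 - p = 0.85
(1 - p)^5 = 0.85^5 = 0.443705
P(at least one) = 1 - 0.443705 = 0.5563

0.5563


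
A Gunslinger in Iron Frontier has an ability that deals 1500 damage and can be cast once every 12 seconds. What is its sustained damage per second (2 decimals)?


DPS = damage / cooldown
= 1500 / 12
= 125.00

125.00 DPS


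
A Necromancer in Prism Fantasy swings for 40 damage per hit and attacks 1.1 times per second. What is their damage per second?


DPS = damage * attack_speed
= 40 * 1.1
= 44.0

44.0 DPS


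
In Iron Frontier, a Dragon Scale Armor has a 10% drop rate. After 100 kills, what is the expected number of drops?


Expected drops = kills * (drop_rate / 100)
= 100 * (10 / 100)
= 100 * 0.1
= 10.0

10.0 drops


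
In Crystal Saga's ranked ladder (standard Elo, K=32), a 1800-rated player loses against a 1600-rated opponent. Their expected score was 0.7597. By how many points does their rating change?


Elo update: delta = K * (S - Ea), where S = 0 (loses)
S - Ea = 0 - 0.7597 = -0.7597
Rating change = 32 * -0.7597
= -24.31

-24.31 rating points


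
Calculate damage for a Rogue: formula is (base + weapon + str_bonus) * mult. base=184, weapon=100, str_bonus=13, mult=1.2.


Sum base + weapon + str = 184 + 100 + 13 = 297
Multiply by 1.2:
297 * 1.2 = 356.4

356.4 damage


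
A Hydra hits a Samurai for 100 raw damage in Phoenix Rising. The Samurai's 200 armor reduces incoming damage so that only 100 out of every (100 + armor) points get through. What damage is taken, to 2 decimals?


actual = 100 * 100 / (100 + 200)
= 100 * 100 / 300
= 10000 / 300
= 33.33

33.33 damage


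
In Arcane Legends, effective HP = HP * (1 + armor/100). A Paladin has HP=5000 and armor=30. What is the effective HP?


EHP = 5000 * (1 + 30/100)
= 5000 * (1 + 0.3)
= 5000 * 1.3
= 6500.0

6500.0 EHP


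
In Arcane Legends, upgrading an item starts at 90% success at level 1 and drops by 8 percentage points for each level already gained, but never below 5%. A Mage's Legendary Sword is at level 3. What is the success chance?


raw_rate = 90 - 8 * (3 - 1)
= 90 - 8 * 2
= 90 - 16
= 74
Apply floor: max(74, 5) = 74%

74%


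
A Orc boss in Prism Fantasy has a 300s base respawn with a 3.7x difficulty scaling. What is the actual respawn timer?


Respawn time = base * multiplier
= 300 * 3.7
= 1110.0 seconds

1110.0 seconds


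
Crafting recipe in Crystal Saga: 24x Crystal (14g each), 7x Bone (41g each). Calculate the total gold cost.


Cost breakdown:
  Crystal: 24 * 14 = 336
  Bone: 7 * 41 = 287
Total = 336 + 287 = 623

623 gold


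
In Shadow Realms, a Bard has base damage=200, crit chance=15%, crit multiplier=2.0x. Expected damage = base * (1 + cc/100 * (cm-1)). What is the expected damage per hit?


E[dmg] = base * (1 + crit_chance * (crit_mult - 1))
cc as decimal = 15/100 = 0.15
cm - 1 = 2.0 - 1 = 1.0
Bonus factor = 0.15 * 1.0 = 0.15
Total multiplier = 1 + 0.15 = 1.15
Expected damage = 200 * 1.15 = 230.00

230.00 damage


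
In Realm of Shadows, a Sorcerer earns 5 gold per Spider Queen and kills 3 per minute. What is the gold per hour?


Gold per minute = 5 * 3 = 15
Gold per hour = 15 * 60 = 900

900 gold/hour


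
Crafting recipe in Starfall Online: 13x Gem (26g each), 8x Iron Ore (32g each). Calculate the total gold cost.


Cost breakdown:
  Gem: 13 * 26 = 338
  Iron Ore: 8 * 32 = 256
Total = 338 + 256 = 594

594 gold


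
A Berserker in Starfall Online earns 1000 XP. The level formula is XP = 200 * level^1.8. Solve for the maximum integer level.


XP = 200 * level^1.8, so level = (XP / 200)^(1/1.8)
= (1000 / 200)^(1/1.8)
= 5.0^0.5556
= 2.4452
Floor: level = 2

level 2


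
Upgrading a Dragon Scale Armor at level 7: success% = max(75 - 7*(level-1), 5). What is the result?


raw_rate = 75 - 7 * (7 - 1)
= 75 - 7 * 6
= 75 - 42
= 33
Apply floor: max(33, 5) = 33%

33%


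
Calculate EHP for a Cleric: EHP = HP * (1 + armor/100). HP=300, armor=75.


EHP = 300 * (1 + 75/100)
= 300 * (1 + 0.75)
= 300 * 1.75
= 525.0

525.0 EHP


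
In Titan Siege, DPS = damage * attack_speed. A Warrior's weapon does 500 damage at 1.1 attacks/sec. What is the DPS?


DPS = damage * attack_speed
= 500 * 1.1
= 550.0

550.0 DPS


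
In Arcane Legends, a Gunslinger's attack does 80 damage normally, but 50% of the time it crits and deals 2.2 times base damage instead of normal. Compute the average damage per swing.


E[dmg] = base * (1 + crit_chance * (crit_mult - 1))
cc as decimal = 50/100 = 0.5
cm - 1 = 2.2 - 1 = 1.2
Bonus factor = 0.5 * 1.2 = 0.6
Total multiplier = 1 + 0.6 = 1.6
Expected damage = 80 * 1.6 = 128.00

128.00 damage


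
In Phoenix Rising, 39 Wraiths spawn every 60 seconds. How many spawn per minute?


Spawns per minute = count * (60 / interval)
= 39 * (60 / 60)
= 39 * 1.0
= 39.0

39.0 per minute


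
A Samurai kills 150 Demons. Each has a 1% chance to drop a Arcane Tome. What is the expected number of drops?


Expected drops = kills * (drop_rate / 100)
= 150 * (1 / 100)
= 150 * 0.01
= 1.5

1.5 drops


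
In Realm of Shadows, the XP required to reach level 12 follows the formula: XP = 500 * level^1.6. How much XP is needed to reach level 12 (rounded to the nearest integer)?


XP = 500 * level^1.6
Substitute level = 12:
XP = 500 * 12^1.6
= 500 * 53.2954
= 26648

26648 XP


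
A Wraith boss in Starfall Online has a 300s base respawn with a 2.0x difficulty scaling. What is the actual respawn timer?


Respawn time = base * multiplier
= 300 * 2.0
= 600.0 seconds

600.0 seconds


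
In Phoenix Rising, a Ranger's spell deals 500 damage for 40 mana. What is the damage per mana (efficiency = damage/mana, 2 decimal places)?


Efficiency = damage / mana
= 500 / 40
= 12.50

12.50 dmg/mana


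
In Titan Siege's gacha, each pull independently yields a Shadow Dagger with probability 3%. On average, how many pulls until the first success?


Expected pulls for a geometric distribution = 1/p = 100 / rate%
= 100 / 3
= 33.33

33.33 pulls


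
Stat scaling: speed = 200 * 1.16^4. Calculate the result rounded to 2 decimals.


value = base * growth^level
= 200 * 1.16^4
= 200 * 1.810639
= 362.13

362.13 speed


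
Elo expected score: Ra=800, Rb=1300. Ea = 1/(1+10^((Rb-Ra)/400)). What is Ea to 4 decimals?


Elo expected score: Ea = 1/(1 + 10^((Rb-Ra)/400))
Rb - Ra = 1300 - 800 = 500
(Rb-Ra)/400 = 500/400 = 1.25
10^1.25 = 17.782794
Ea = 1/(1 + 17.782794) = 1/18.782794 = 0.0532

0.0532


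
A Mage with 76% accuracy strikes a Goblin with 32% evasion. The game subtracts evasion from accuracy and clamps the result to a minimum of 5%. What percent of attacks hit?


accuracy - evasion = 76 - 32 = 44
Apply floor: max(44, 5) = 44
Hit chance = 44%

44%


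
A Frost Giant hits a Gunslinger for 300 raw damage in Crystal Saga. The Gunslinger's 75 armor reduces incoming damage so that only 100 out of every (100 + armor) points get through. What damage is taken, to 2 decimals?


actual = 300 * 100 / (100 + 75)
= 300 * 100 / 175
= 30000 / 175
= 171.43

171.43 damage


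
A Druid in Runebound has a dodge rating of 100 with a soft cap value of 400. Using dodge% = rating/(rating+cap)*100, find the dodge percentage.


dodge% = 100 / (100 + 400) * 100
= 100 / 500 * 100
= 0.2 * 100
= 20.00%

20.00%


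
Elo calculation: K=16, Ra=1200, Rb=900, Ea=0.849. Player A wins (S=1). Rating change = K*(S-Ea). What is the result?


Elo update: delta = K * (S - Ea), where S = 1 (wins)
S - Ea = 1 - 0.849 = 0.151
Rating change = 16 * 0.151
= 2.42

2.42 rating points


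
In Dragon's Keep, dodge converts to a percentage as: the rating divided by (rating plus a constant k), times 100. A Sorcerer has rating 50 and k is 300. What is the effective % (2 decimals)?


effective% = rating / (rating + k) * 100
= 50 / (50 + 300) * 100
= 50 / 350 * 100
= 0.142857 * 100
= 14.29%

14.29%


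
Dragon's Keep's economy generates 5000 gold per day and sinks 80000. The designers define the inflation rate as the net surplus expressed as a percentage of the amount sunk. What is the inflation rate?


Net gold = 5000 - 80000 = -75000
Inflation rate = net / sunk * 100 = -75000 / 80000 * 100
= -0.9375 * 100
= -93.75%

-93.75%


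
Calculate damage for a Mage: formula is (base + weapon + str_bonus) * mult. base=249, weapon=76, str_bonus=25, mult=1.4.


Sum base + weapon + str = 249 + 76 + 25 = 350
Multiply by 1.4:
350 * 1.4 = 490.0

490.0 damage


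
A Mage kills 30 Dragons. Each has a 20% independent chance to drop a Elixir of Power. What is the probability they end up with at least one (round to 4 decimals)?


P(at least one) = 1 - P(none) = 1 - (1-p)^n
p = 20/100 = 0.2
1 - p = 0.8
(1 - p)^30 = 0.8^30 = 0.001238
P(at least one) = 1 - 0.001238 = 0.9988

0.9988


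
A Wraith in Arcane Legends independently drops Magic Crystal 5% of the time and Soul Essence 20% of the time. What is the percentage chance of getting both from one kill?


For independent events, P(both) = P(A) * P(B)
= 5% * 20%
= 100 / 100 %
= 1.0%

1.0%


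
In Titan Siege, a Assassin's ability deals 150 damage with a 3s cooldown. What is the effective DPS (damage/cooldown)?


DPS = damage / cooldown
= 150 / 3
= 50.00

50.00 DPS


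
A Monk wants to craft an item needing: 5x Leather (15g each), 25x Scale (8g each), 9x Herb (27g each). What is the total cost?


Cost breakdown:
  Leather: 5 * 15 = 75
  Scale: 25 * 8 = 200
  Herb: 9 * 27 = 243
Total = 75 + 200 + 243 = 518

518 gold


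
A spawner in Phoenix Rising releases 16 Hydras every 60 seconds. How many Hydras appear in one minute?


Spawns per minute = count * (60 / interval)
= 16 * (60 / 60)
= 16 * 1.0
= 16.0

16.0 per minute


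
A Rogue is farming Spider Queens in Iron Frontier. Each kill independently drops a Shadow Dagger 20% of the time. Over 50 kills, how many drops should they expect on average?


Expected drops = kills * (drop_rate / 100)
= 50 * (20 / 100)
= 50 * 0.2
= 10.0

10.0 drops


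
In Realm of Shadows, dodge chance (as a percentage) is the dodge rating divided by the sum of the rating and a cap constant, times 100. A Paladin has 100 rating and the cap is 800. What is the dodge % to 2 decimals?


dodge% = 100 / (100 + 800) * 100
= 100 / 900 * 100
= 0.111111 * 100
= 11.11%

11.11%


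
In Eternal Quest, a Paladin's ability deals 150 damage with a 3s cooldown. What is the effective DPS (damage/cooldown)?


DPS = damage / cooldown
= 150 / 3
= 50.00

50.00 DPS


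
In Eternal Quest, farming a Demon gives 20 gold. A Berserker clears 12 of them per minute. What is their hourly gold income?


Gold per minute = 20 * 12 = 240
Gold per hour = 240 * 60 = 14400

14400 gold/hour


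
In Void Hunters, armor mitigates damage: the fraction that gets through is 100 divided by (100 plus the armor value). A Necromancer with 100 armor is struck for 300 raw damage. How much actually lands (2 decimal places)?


actual = 300 * 100 / (100 + 100)
= 300 * 100 / 200
= 30000 / 200
= 150.00

150.00 damage


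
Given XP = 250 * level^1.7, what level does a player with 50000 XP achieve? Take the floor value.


XP = 250 * level^1.7, so level = (XP / 250)^(1/1.7)
= (50000 / 250)^(1/1.7)
= 200.0^0.5882
= 22.5708
Floor: level = 22

level 22


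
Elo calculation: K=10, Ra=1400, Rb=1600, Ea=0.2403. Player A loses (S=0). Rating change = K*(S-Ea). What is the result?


Elo update: delta = K * (S - Ea), where S = 0 (loses)
S - Ea = 0 - 0.2403 = -0.2403
Rating change = 10 * -0.2403
= -2.40

-2.40 rating points


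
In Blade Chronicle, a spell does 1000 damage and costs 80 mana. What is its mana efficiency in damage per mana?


Efficiency = damage / mana
= 1000 / 80
= 12.50

12.50 dmg/mana


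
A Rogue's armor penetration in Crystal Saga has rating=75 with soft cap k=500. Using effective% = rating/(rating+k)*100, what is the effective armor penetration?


effective% = rating / (rating + k) * 100
= 75 / (75 + 500) * 100
= 75 / 575 * 100
= 0.130435 * 100
= 13.04%

13.04%


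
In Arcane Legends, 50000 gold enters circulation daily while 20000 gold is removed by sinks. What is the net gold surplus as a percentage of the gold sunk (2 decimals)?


Net gold = 50000 - 20000 = 30000
Inflation rate = net / sunk * 100 = 30000 / 20000 * 100
= 1.5 * 100
= 150.00%

150.00%


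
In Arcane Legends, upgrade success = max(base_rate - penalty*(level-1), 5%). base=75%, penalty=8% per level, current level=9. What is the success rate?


raw_rate = 75 - 8 * (9 - 1)
= 75 - 8 * 8
= 75 - 64
= 11
Apply floor: max(11, 5) = 11%

11%


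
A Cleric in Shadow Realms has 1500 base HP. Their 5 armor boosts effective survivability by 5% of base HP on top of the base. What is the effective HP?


EHP = 1500 * (1 + 5/100)
= 1500 * (1 + 0.05)
= 1500 * 1.05
= 1575.0

1575.0 EHP


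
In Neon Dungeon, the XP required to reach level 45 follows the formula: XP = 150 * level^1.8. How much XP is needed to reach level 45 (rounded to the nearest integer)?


XP = 150 * level^1.8
Substitute level = 45:
XP = 150 * 45^1.8
= 150 * 945.7634
= 141865

141865 XP


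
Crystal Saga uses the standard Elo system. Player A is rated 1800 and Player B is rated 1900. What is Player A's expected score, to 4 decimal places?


Elo expected score: Ea = 1/(1 + 10^((Rb-Ra)/400))
Rb - Ra = 1900 - 1800 = 100
(Rb-Ra)/400 = 100/400 = 0.25
10^0.25 = 1.778279
Ea = 1/(1 + 1.778279) = 1/2.778279 = 0.3599

0.3599


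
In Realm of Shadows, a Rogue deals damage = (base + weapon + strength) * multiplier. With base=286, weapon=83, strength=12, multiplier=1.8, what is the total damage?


Sum base + weapon + str = 286 + 83 + 12 = 381
Multiply by 1.8:
381 * 1.8 = 685.8

685.8 damage


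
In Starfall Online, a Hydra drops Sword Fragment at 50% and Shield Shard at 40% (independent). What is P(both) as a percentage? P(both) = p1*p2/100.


For independent events, P(both) = P(A) * P(B)
= 50% * 40%
= 2000 / 100 %
= 20.0%

20.0%


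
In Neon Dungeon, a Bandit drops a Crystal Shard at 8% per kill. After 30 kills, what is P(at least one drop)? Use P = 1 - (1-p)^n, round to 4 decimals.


P(at least one) = 1 - P(none) = 1 - (1-p)^n
p = 8/100 = 0.08
1 - p = 0.92
(1 - p)^30 = 0.92^30 = 0.081966
P(at least one) = 1 - 0.081966 = 0.9180

0.9180


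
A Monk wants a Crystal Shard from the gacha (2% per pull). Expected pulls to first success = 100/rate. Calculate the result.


Expected pulls for a geometric distribution = 1/p = 100 / rate%
= 100 / 2
= 50.0

50.0 pulls


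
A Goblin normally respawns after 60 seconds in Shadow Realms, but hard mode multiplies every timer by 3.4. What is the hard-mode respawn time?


Respawn time = base * multiplier
= 60 * 3.4
= 204.0 seconds

204.0 seconds


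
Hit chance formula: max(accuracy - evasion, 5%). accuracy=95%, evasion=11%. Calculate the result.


accuracy - evasion = 95 - 11 = 84
Apply floor: max(84, 5) = 84
Hit chance = 84%

84%


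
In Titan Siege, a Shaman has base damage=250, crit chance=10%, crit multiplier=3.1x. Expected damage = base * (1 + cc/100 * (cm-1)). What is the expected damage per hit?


E[dmg] = base * (1 + crit_chance * (crit_mult - 1))
cc as decimal = 10/100 = 0.1
cm - 1 = 3.1 - 1 = 2.1
Bonus factor = 0.1 * 2.1 = 0.21
Total multiplier = 1 + 0.21 = 1.21
Expected damage = 250 * 1.21 = 302.50

302.50 damage


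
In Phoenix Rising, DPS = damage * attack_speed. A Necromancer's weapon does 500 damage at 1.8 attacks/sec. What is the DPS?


DPS = damage * attack_speed
= 500 * 1.8
= 900.0

900.0 DPS


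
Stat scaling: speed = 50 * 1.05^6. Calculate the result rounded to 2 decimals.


value = base * growth^level
= 50 * 1.05^6
= 50 * 1.340096
= 67.00

67.00 speed


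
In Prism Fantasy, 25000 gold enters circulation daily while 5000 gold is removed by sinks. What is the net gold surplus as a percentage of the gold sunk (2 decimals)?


Net gold = 25000 - 5000 = 20000
Inflation rate = net / sunk * 100 = 20000 / 5000 * 100
= 4.0 * 100
= 400.00%

400.00%


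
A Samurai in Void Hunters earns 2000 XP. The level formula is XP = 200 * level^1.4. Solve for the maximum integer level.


XP = 200 * level^1.4, so level = (XP / 200)^(1/1.4)
= (2000 / 200)^(1/1.4)
= 10.0^0.7143
= 5.1795
Floor: level = 5

level 5


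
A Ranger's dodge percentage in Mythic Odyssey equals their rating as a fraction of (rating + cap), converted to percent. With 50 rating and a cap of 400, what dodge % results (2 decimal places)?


dodge% = 50 / (50 + 400) * 100
= 50 / 450 * 100
= 0.111111 * 100
= 11.11%

11.11%


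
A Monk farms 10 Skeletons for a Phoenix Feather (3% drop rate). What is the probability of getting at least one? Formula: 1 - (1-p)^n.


P(at least one) = 1 - P(none) = 1 - (1-p)^n
p = 3/100 = 0.03
1 - p = 0.97
(1 - p)^10 = 0.97^10 = 0.737424
P(at least one) = 1 - 0.737424 = 0.2626

0.2626


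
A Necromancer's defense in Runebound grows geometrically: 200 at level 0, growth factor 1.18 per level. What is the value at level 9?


value = base * growth^level
= 200 * 1.18^9
= 200 * 4.435454
= 887.09

887.09 defense


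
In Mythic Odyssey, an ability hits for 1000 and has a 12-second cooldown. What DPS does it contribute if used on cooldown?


DPS = damage / cooldown
= 1000 / 12
= 83.33

83.33 DPS


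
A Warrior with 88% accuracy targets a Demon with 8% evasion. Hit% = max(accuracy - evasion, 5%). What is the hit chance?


accuracy - evasion = 88 - 8 = 80
Apply floor: max(80, 5) = 80
Hit chance = 80%

80%


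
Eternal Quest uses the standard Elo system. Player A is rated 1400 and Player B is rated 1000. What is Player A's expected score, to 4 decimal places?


Elo expected score: Ea = 1/(1 + 10^((Rb-Ra)/400))
Rb - Ra = 1000 - 1400 = -400
(Rb-Ra)/400 = -400/400 = -1.0
10^-1.0 = 0.1
Ea = 1/(1 + 0.1) = 1/1.1 = 0.9091

0.9091


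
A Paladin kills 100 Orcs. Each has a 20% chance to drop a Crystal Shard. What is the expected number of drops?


Expected drops = kills * (drop_rate / 100)
= 100 * (20 / 100)
= 100 * 0.2
= 20.0

20.0 drops


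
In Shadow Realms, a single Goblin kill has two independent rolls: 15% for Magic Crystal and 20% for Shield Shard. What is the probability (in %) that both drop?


For independent events, P(both) = P(A) * P(B)
= 15% * 20%
= 300 / 100 %
= 3.0%

3.0%


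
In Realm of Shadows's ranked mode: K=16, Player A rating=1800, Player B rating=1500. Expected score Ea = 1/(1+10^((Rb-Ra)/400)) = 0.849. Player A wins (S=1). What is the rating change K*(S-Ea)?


Elo update: delta = K * (S - Ea), where S = 1 (wins)
S - Ea = 1 - 0.849 = 0.151
Rating change = 16 * 0.151
= 2.42

2.42 rating points


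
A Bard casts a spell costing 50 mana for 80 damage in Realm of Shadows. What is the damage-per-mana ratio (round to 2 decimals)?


Efficiency = damage / mana
= 80 / 50
= 1.60

1.60 dmg/mana


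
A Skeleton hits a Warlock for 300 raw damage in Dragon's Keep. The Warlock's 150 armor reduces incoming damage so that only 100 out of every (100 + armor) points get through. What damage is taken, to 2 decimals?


actual = 300 * 100 / (100 + 150)
= 300 * 100 / 250
= 30000 / 250
= 120.00

120.00 damage


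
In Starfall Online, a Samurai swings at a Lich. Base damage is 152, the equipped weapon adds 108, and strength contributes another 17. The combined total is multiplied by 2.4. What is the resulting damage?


Sum base + weapon + str = 152 + 108 + 17 = 277
Multiply by 2.4:
277 * 2.4 = 664.8

664.8 damage


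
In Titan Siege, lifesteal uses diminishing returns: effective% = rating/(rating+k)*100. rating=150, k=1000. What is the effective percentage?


effective% = rating / (rating + k) * 100
= 150 / (150 + 1000) * 100
= 150 / 1150 * 100
= 0.130435 * 100
= 13.04%

13.04%


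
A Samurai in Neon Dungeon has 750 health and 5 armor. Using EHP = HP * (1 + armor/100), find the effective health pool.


EHP = 750 * (1 + 5/100)
= 750 * (1 + 0.05)
= 750 * 1.05
= 787.5

787.5 EHP


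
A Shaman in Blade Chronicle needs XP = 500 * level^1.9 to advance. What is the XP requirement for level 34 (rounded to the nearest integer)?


XP = 500 * level^1.9
Substitute level = 34:
XP = 500 * 34^1.9
= 500 * 812.4749
= 406237

406237 XP


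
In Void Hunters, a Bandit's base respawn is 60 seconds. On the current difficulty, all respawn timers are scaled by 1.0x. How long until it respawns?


Respawn time = base * multiplier
= 60 * 1.0
= 60.0 seconds

60.0 seconds


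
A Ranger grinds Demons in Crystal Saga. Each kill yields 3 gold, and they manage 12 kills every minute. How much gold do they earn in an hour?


Gold per minute = 3 * 12 = 36
Gold per hour = 36 * 60 = 2160

2160 gold/hour


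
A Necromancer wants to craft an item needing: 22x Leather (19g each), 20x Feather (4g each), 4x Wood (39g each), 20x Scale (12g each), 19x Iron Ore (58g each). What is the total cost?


Cost breakdown:
  Leather: 22 * 19 = 418
  Feather: 20 * 4 = 80
  Wood: 4 * 39 = 156
  Scale: 20 * 12 = 240
  Iron Ore: 19 * 58 = 1102
Total = 418 + 80 + 156 + 240 + 1102 = 1996

1996 gold


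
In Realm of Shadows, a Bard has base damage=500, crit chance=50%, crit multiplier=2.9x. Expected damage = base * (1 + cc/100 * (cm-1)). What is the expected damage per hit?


E[dmg] = base * (1 + crit_chance * (crit_mult - 1))
cc as decimal = 50/100 = 0.5
cm - 1 = 2.9 - 1 = 1.9
Bonus factor = 0.5 * 1.9 = 0.95
Total multiplier = 1 + 0.95 = 1.95
Expected damage = 500 * 1.95 = 975.00

975.00 damage


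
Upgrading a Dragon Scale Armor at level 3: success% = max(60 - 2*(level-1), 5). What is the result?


raw_rate = 60 - 2 * (3 - 1)
= 60 - 2 * 2
= 60 - 4
= 56
Apply floor: max(56, 5) = 56%

56%


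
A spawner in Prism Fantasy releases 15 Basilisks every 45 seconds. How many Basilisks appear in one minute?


Spawns per minute = count * (60 / interval)
= 15 * (60 / 45)
= 15 * 1.3333
= 20.0

20.0 per minute


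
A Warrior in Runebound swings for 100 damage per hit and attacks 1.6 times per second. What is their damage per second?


DPS = damage * attack_speed
= 100 * 1.6
= 160.0

160.0 DPS


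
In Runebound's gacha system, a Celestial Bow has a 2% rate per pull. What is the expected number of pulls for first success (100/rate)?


Expected pulls for a geometric distribution = 1/p = 100 / rate%
= 100 / 2
= 50.0

50.0 pulls


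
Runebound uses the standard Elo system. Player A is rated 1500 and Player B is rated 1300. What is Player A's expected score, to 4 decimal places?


Elo expected score: Ea = 1/(1 + 10^((Rb-Ra)/400))
Rb - Ra = 1300 - 1500 = -200
(Rb-Ra)/400 = -200/400 = -0.5
10^-0.5 = 0.316228
Ea = 1/(1 + 0.316228) = 1/1.316228 = 0.7597

0.7597


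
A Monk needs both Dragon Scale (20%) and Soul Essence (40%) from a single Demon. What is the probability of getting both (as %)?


For independent events, P(both) = P(A) * P(B)
= 20% * 40%
= 800 / 100 %
= 8.0%

8.0%


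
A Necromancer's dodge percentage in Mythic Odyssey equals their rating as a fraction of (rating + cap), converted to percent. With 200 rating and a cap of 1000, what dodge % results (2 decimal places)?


dodge% = 200 / (200 + 1000) * 100
= 200 / 1200 * 100
= 0.166667 * 100
= 16.67%

16.67%


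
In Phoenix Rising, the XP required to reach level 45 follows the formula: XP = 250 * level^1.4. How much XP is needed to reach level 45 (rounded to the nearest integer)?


XP = 250 * level^1.4
Substitute level = 45:
XP = 250 * 45^1.4
= 250 * 206.2992
= 51575

51575 XP


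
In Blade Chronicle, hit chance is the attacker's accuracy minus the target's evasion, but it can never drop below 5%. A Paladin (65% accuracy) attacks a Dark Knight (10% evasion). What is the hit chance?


accuracy - evasion = 65 - 10 = 55
Apply floor: max(55, 5) = 55
Hit chance = 55%

55%


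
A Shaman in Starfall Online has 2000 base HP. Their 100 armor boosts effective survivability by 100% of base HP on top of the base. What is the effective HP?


EHP = 2000 * (1 + 100/100)
= 2000 * (1 + 1.0)
= 2000 * 2.0
= 4000.0

4000.0 EHP


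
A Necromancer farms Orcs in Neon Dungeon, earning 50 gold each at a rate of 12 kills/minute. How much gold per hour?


Gold per minute = 50 * 12 = 600
Gold per hour = 600 * 60 = 36000

36000 gold/hour


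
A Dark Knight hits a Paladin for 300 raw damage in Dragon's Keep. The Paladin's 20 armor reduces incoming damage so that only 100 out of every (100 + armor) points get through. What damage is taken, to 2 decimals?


actual = 300 * 100 / (100 + 20)
= 300 * 100 / 120
= 30000 / 120
= 250.00

250.00 damage


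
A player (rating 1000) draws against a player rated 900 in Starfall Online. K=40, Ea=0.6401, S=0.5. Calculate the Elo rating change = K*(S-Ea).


Elo update: delta = K * (S - Ea), where S = 0.5 (draws)
S - Ea = 0.5 - 0.6401 = -0.1401
Rating change = 40 * -0.1401
= -5.60

-5.60 rating points


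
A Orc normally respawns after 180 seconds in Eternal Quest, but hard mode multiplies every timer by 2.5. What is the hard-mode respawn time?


Respawn time = base * multiplier
= 180 * 2.5
= 450.0 seconds

450.0 seconds


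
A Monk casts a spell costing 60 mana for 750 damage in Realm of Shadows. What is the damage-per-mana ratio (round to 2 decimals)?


Efficiency = damage / mana
= 750 / 60
= 12.50

12.50 dmg/mana


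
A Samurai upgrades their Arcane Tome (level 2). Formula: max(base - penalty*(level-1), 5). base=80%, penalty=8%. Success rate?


raw_rate = 80 - 8 * (2 - 1)
= 80 - 8 * 1
= 80 - 8
= 72
Apply floor: max(72, 5) = 72%

72%
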